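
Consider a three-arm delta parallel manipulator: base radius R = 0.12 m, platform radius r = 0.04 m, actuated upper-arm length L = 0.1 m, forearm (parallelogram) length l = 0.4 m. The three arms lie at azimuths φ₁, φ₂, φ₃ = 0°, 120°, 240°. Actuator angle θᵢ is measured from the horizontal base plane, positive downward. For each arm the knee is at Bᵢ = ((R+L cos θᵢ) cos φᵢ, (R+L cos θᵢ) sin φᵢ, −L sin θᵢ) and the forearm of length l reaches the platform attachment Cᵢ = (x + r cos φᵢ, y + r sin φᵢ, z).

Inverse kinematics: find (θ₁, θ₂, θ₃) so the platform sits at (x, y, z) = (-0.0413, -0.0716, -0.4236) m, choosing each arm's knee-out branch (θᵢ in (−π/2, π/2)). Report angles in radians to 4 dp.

φ1=0.0° → target in arm frame (-0.0413, -0.0716)
  A cos θ + B sin θ = C:  0.1213·cos θ + -0.4236·sin θ = -0.2464
  γ=atan2(-0.4236,0.1213)=-1.2919;  ψ=arccos(-0.5592)=2.1642;  θ1=γ+ψ≈0.8723
φ2=120.0° → target in arm frame (-0.0414, 0.0716)
  A cos θ + B sin θ = C:  0.1214·cos θ + -0.4236·sin θ = -0.2464
  θ2 = atan2(B,A) + arccos(C/0.4406) = 0.8725
arm 3 (φ=240.0°): x'=0.0827, y'=0.0000
  e−x'=-0.0027;  (l²−L²−(e−x')²−y'²−z²)/2L = -0.1472
  γ=atan2(-0.4236,-0.0027)=-1.5771;  ψ=arccos(-0.3475)=1.9257;  θ3=γ+ψ≈0.3487

θ₁ = 0.8723, θ₂ = 0.8725, θ₃ = 0.3487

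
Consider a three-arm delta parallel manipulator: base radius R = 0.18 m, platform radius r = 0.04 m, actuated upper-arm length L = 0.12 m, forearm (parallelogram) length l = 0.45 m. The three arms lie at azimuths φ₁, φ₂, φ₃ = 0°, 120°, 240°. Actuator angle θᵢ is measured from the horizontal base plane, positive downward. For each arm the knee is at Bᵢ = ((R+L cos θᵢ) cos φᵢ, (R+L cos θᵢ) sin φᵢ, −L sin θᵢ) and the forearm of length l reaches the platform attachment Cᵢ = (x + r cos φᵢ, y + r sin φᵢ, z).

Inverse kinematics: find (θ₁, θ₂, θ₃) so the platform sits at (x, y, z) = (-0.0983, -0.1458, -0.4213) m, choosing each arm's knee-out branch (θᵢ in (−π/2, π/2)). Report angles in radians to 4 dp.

θ₁ = 1.1341, θ₂ = 1.0471, θ₃ = -0.1747

φ1=0.0° → target in arm frame (-0.0983, -0.1458)
  A=0.2383, B=-0.4213, C=(l²−L²−A²−y'²−z²)/(2L)=-0.2810
  γ=atan2(-0.4213,0.2383)=-1.0560;  ψ=arccos(-0.5805)=2.1902;  θ1=γ+ψ≈1.1341
φ2=120.0° → target in arm frame (-0.0771, 0.1580)
  A=0.2171, B=-0.4213, C=(l²−L²−A²−y'²−z²)/(2L)=-0.2563
  γ=atan2(-0.4213,0.2171)=-1.0949;  ψ=arccos(-0.5407)=2.1421;  θ2=γ+ψ≈1.0471
arm 3 (φ=240.0°): x'=0.1754, y'=-0.0122
  e−x'=-0.0354;  (l²−L²−(e−x')²−y'²−z²)/2L = 0.0383
  θ3 = atan2(B,A) + arccos(C/0.4228) = -0.1747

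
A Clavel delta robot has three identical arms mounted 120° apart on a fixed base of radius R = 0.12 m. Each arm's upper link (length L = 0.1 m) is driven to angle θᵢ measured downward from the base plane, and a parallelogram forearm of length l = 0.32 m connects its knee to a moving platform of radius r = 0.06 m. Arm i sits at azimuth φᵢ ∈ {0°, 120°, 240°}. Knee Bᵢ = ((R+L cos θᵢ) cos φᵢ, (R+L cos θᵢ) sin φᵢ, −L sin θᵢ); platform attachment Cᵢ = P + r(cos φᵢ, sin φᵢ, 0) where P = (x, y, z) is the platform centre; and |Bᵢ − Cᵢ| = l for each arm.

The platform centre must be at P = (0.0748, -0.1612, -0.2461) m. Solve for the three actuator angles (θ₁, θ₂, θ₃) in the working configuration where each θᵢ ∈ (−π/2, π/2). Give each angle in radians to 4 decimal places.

θ₁ = -0.1745, θ₂ = 1.1346, θ₃ = -0.3494

rotate P by −φ1: (0.0748, -0.1612, -0.2461)
  A=-0.0148, B=-0.2461, C=(l²−L²−A²−y'²−z²)/(2L)=0.0282
  √(A²+B²)=0.2465;  θ1 = -1.6309+1.4564 ≈ -0.1745
rotate P by −φ2: (-0.1770, 0.0158, -0.2461)
  A cos θ + B sin θ = C:  0.2370·cos θ + -0.2461·sin θ = -0.1229
  θ2 = atan2(B,A) + arccos(C/0.3417) = 1.1346
arm 3 (φ=240.0°): x'=0.1022, y'=0.1454
  e−x'=-0.0422;  (l²−L²−(e−x')²−y'²−z²)/2L = 0.0446
  √(A²+B²)=0.2497;  θ3 = -1.7406+1.3912 ≈ -0.3494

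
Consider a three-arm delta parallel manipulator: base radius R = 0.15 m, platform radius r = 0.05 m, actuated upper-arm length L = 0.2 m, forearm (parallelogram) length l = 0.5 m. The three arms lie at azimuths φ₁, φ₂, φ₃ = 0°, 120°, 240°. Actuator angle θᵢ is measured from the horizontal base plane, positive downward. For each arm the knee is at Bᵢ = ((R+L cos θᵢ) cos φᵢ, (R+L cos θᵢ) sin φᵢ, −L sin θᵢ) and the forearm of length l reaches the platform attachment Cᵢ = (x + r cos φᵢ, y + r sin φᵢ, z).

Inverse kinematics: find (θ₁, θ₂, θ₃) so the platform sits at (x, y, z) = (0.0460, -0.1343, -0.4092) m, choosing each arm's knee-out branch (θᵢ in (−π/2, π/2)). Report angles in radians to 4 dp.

φ1=0.0° → target in arm frame (0.0460, -0.1343)
  A cos θ + B sin θ = C:  0.0540·cos θ + -0.4092·sin θ = 0.0540
  γ=atan2(-0.4092,0.0540)=-1.4396;  ψ=arccos(0.1308)=1.4396;  θ1=γ+ψ≈0.0000
arm 2 (φ=120.0°): x'=-0.1393, y'=0.0273
  e−x'=0.2393;  (l²−L²−(e−x')²−y'²−z²)/2L = -0.0386
  √(A²+B²)=0.4740;  θ2 = -1.0416+1.6524 ≈ 0.6108
φ3=240.0° → target in arm frame (0.0933, 0.1070)
  A=0.0067, B=-0.4092, C=(l²−L²−A²−y'²−z²)/(2L)=0.0777
  γ=atan2(-0.4092,0.0067)=-1.5544;  ψ=arccos(0.1898)=1.3799;  θ3=γ+ψ≈-0.1746

θ₁ = 0.0000, θ₂ = 0.6108, θ₃ = -0.1746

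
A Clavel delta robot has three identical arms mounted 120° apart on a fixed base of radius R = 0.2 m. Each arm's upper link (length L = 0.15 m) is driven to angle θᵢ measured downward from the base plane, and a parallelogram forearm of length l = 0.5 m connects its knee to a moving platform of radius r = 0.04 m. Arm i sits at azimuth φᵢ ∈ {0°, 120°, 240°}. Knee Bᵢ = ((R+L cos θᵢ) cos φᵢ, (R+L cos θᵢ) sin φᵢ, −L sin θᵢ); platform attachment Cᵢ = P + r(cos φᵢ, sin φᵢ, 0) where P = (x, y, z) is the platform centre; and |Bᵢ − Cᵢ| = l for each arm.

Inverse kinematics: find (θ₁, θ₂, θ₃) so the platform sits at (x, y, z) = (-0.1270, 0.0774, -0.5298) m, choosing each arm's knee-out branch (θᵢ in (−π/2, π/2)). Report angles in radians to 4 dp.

φ1=0.0° → target in arm frame (-0.1270, 0.0774)
  A cos θ + B sin θ = C:  0.2870·cos θ + -0.5298·sin θ = -0.4718
  √(A²+B²)=0.6025;  θ1 = -1.0743+2.4704 ≈ 1.3960
φ2=120.0° → target in arm frame (0.1305, 0.0713)
  e−x'=0.0295;  (l²−L²−(e−x')²−y'²−z²)/2L = -0.1971
  γ=atan2(-0.5298,0.0295)=-1.5152;  ψ=arccos(-0.3715)=1.9514;  θ2=γ+ψ≈0.4362
arm 3 (φ=240.0°): x'=-0.0035, y'=-0.1487
  A cos θ + B sin θ = C:  0.1635·cos θ + -0.5298·sin θ = -0.3401
  θ3 = atan2(B,A) + arccos(C/0.5545) = 0.9598

θ₁ = 1.3960, θ₂ = 0.4362, θ₃ = 0.9598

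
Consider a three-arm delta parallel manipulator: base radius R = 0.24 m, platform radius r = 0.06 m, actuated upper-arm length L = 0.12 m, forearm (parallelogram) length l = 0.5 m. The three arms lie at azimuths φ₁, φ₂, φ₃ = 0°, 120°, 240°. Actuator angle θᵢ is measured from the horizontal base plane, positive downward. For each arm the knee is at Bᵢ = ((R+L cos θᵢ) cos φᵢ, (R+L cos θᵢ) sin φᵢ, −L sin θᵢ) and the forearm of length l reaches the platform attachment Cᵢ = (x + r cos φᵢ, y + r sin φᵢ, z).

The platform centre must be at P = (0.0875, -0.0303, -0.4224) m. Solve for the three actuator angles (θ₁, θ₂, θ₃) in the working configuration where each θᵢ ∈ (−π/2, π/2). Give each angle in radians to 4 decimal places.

rotate P by −φ1: (0.0875, -0.0303, -0.4224)
  A=0.0925, B=-0.4224, C=(l²−L²−A²−y'²−z²)/(2L)=0.1988
  √(A²+B²)=0.4324;  θ1 = -1.3552+1.0932 ≈ -0.2620
arm 2 (φ=120.0°): x'=-0.0700, y'=-0.0606
  A cos θ + B sin θ = C:  0.2500·cos θ + -0.4224·sin θ = -0.0375
  √(A²+B²)=0.4908;  θ2 = -1.0364+1.6472 ≈ 0.6108
φ3=240.0° → target in arm frame (-0.0175, 0.0909)
  e−x'=0.1975;  (l²−L²−(e−x')²−y'²−z²)/2L = 0.0413
  γ=atan2(-0.4224,0.1975)=-1.1334;  ψ=arccos(0.0885)=1.4822;  θ3=γ+ψ≈0.3488

θ₁ = -0.2620, θ₂ = 0.6108, θ₃ = 0.3488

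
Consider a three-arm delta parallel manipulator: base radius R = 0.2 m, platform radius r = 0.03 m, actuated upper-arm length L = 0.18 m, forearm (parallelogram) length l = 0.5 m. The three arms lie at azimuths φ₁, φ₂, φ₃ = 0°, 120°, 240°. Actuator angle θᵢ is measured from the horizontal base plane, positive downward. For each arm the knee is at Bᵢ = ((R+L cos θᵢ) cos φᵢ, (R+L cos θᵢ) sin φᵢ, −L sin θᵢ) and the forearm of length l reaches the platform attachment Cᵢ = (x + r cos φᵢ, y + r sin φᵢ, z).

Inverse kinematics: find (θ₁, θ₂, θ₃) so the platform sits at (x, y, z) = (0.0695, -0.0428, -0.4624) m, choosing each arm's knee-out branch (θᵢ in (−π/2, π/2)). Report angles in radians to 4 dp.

arm 1 (φ=0.0°): x'=0.0695, y'=-0.0428
  e−x'=0.1005;  (l²−L²−(e−x')²−y'²−z²)/2L = -0.0226
  γ=atan2(-0.4624,0.1005)=-1.3568;  ψ=arccos(-0.0478)=1.6186;  θ1=γ+ψ≈0.2619
rotate P by −φ2: (-0.0718, -0.0388, -0.4624)
  A=0.2418, B=-0.4624, C=(l²−L²−A²−y'²−z²)/(2L)=-0.1561
  θ2 = atan2(B,A) + arccos(C/0.5218) = 0.7856
φ3=240.0° → target in arm frame (0.0023, 0.0816)
  A cos θ + B sin θ = C:  0.1677·cos θ + -0.4624·sin θ = -0.0861
  √(A²+B²)=0.4919;  θ3 = -1.2229+1.7467 ≈ 0.5238

θ₁ = 0.2619, θ₂ = 0.7856, θ₃ = 0.5238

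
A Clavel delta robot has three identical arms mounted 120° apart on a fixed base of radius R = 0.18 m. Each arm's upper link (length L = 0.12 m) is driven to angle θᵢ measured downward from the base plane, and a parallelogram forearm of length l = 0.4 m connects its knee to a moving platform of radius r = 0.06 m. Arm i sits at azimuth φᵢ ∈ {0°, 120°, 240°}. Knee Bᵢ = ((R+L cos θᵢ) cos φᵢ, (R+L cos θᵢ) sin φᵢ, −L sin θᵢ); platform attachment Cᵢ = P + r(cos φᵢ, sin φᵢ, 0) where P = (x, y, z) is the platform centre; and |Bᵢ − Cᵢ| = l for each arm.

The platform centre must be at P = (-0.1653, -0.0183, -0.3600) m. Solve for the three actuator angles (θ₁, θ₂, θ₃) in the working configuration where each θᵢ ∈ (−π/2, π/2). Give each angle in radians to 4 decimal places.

φ1=0.0° → target in arm frame (-0.1653, -0.0183)
  A=0.2853, B=-0.3600, C=(l²−L²−A²−y'²−z²)/(2L)=-0.2739
  θ1 = atan2(B,A) + arccos(C/0.4593) = 1.3090
arm 2 (φ=120.0°): x'=0.0668, y'=0.1523
  A=0.0532, B=-0.3600, C=(l²−L²−A²−y'²−z²)/(2L)=-0.0418
  γ=atan2(-0.3600,0.0532)=-1.4241;  ψ=arccos(-0.1148)=1.6859;  θ2=γ+ψ≈0.2618
arm 3 (φ=240.0°): x'=0.0985, y'=-0.1340
  A cos θ + B sin θ = C:  0.0215·cos θ + -0.3600·sin θ = -0.0101
  √(A²+B²)=0.3606;  θ3 = -1.5111+1.5988 ≈ 0.0876

θ₁ = 1.3090, θ₂ = 0.2618, θ₃ = 0.0876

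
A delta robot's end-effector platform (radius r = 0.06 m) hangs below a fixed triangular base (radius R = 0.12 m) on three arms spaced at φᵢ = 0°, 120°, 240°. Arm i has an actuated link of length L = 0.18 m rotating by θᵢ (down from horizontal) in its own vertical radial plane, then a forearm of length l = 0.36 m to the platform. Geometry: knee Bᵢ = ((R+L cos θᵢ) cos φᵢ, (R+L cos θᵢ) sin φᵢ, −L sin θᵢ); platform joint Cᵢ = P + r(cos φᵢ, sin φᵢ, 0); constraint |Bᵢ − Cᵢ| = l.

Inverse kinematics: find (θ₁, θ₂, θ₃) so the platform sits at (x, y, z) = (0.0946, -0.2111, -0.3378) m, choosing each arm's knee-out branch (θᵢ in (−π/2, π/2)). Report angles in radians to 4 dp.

θ₁ = 0.4362, θ₂ = 1.3964, θ₃ = 0.2620

rotate P by −φ1: (0.0946, -0.2111, -0.3378)
  A=-0.0346, B=-0.3378, C=(l²−L²−A²−y'²−z²)/(2L)=-0.1741
  θ1 = atan2(B,A) + arccos(C/0.3396) = 0.4362
φ2=120.0° → target in arm frame (-0.2301, 0.0236)
  A=0.2901, B=-0.3378, C=(l²−L²−A²−y'²−z²)/(2L)=-0.2823
  θ2 = atan2(B,A) + arccos(C/0.4453) = 1.3964
φ3=240.0° → target in arm frame (0.1355, 0.1875)
  A cos θ + B sin θ = C:  -0.0755·cos θ + -0.3378·sin θ = -0.1604
  √(A²+B²)=0.3461;  θ3 = -1.7907+2.0528 ≈ 0.2620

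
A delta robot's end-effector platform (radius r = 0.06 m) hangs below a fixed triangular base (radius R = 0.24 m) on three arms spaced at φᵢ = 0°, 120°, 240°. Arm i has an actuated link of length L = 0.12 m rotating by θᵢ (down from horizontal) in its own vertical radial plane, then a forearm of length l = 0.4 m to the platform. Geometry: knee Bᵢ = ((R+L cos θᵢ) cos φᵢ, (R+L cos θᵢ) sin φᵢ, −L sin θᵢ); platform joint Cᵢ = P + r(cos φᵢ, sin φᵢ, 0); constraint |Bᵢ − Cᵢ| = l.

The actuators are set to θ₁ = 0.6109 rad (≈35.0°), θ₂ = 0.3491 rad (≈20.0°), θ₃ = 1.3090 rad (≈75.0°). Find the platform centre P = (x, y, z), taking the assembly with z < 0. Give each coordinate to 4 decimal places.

arm 1 at φ=0.0°: e+L cos θ1 = 0.2783;  centre 1 = (0.2783, 0.0000, -0.0688)
arm 2 at φ=120.0°: e+L cos θ2 = 0.2928;  centre 2 = (-0.1464, 0.2535, -0.0410)
centre 3 = (0.2111·cos240.0°, 0.2111·sin240.0°, -0.1159) = (-0.1055, -0.1828, -0.1159)
|centre ₂|²−|centre ₁|² = 0.0052;  |centre ₃|²−|centre ₁|² = -0.0242
plane₁₂: -0.8494x+0.5071y+0.0556z = 0.0052
Cramer: x(z) = 0.0148-0.0392z;  y(z) = 0.0351-0.1753z
quadratic in z: (1.0323)z²+(0.1460)z+(-0.0846)=0, √Δ=0.6088 → z ∈ {-0.3656, 0.2242}; z = -0.3656 (taking z<0)
x = 0.0292, y = 0.0992

(0.0292, 0.0992, -0.3656)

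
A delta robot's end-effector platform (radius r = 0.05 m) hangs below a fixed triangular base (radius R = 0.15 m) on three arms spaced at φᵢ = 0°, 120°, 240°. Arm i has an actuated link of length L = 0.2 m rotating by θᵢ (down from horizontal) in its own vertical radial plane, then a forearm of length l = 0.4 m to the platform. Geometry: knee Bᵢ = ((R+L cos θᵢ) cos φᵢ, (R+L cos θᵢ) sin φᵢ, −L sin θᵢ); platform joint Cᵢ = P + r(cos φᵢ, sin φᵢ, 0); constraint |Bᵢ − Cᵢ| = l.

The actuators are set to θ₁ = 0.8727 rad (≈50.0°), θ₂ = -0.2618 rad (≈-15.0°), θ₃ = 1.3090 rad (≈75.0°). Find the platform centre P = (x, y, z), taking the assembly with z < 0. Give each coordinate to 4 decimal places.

(-0.0354, 0.2414, -0.3323)

arm 1 at φ=0.0°: ρ1 = 0.2286;  S1 = (0.2286, 0.0000, -0.1532)
arm 2 at φ=120.0°: ρ2 = 0.2932;  S2 = (-0.1466, 0.2539, 0.0518)
arm 3 at φ=240.0°: ρ3 = 0.1518;  S3 = (-0.0759, -0.1314, -0.1932)
eliminate P² terms by subtracting sphere 1 from 2 and 3
[-0.7503 0.5078 0.4100]·P = 0.0129;  [-0.6089 -0.2629 -0.0799]·P = -0.0154
det = 0.5064;  x = 0.0087+0.1326z,  y = 0.0383+-0.6113z
into |P−S₁|² = l²: 1.3913z² + 0.2013z + -0.0867 = 0;  Δ = 0.5231;  z = -0.3323 or 0.1876 → z<0 root = -0.3323
x = -0.0354, y = 0.2414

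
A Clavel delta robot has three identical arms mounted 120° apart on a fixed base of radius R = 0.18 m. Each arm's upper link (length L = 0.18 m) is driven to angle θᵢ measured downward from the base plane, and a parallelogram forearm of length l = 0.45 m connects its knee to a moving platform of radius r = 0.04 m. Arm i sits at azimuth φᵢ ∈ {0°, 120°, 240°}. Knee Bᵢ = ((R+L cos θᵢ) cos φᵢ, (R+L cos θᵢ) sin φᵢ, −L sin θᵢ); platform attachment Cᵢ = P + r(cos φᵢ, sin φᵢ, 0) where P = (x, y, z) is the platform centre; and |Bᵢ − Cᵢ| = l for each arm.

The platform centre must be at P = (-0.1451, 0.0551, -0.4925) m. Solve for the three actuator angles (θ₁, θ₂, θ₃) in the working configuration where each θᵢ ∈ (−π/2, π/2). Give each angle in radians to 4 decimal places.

rotate P by −φ1: (-0.1451, 0.0551, -0.4925)
  e−x'=0.2851;  (l²−L²−(e−x')²−y'²−z²)/2L = -0.4355
  √(A²+B²)=0.5691;  θ1 = -1.0460+2.4422 ≈ 1.3962
rotate P by −φ2: (0.1203, 0.0981, -0.4925)
  A cos θ + B sin θ = C:  0.0197·cos θ + -0.4925·sin θ = -0.2291
  θ2 = atan2(B,A) + arccos(C/0.4929) = 0.5234
rotate P by −φ3: (0.0248, -0.1532, -0.4925)
  A cos θ + B sin θ = C:  0.1152·cos θ + -0.4925·sin θ = -0.3033
  √(A²+B²)=0.5058;  θ3 = -1.3411+2.2139 ≈ 0.8728

θ₁ = 1.3962, θ₂ = 0.5234, θ₃ = 0.8728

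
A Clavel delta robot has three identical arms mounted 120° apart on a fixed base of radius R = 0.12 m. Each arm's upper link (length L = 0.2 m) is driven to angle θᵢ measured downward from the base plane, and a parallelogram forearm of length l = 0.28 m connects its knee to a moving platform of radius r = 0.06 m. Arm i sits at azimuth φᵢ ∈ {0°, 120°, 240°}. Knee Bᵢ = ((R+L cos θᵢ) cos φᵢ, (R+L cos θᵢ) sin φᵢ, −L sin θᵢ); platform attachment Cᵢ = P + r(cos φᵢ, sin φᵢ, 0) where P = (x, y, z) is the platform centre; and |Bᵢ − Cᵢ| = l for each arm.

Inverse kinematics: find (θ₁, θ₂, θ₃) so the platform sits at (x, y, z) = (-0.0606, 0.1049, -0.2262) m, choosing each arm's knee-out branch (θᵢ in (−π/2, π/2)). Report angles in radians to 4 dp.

arm 1 (φ=0.0°): x'=-0.0606, y'=0.1049
  A cos θ + B sin θ = C:  0.1206·cos θ + -0.2262·sin θ = -0.0958
  θ1 = atan2(B,A) + arccos(C/0.2563) = 0.8728
rotate P by −φ2: (0.1211, 0.0000, -0.2262)
  A=-0.0611, B=-0.2262, C=(l²−L²−A²−y'²−z²)/(2L)=-0.0413
  γ=atan2(-0.2262,-0.0611)=-1.8348;  ψ=arccos(-0.1761)=1.7478;  θ2=γ+ψ≈-0.0870
arm 3 (φ=240.0°): x'=-0.0605, y'=-0.1049
  A cos θ + B sin θ = C:  0.1205·cos θ + -0.2262·sin θ = -0.0958
  θ3 = atan2(B,A) + arccos(C/0.2563) = 0.8726

θ₁ = 0.8728, θ₂ = -0.0870, θ₃ = 0.8726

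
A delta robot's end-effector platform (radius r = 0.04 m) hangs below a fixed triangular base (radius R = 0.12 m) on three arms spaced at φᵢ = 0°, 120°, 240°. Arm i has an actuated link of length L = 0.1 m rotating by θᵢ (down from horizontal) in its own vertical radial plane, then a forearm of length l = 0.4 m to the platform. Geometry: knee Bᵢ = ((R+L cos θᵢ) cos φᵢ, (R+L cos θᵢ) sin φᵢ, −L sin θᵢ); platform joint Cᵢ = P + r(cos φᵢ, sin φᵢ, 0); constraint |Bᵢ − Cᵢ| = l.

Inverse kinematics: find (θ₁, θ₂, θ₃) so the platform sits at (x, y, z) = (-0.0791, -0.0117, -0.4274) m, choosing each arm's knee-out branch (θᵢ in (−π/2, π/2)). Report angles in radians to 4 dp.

θ₁ = 1.0472, θ₂ = 0.6111, θ₃ = 0.5239

arm 1 (φ=0.0°): x'=-0.0791, y'=-0.0117
  A cos θ + B sin θ = C:  0.1591·cos θ + -0.4274·sin θ = -0.2906
  √(A²+B²)=0.4561;  θ1 = -1.2144+2.2617 ≈ 1.0472
φ2=120.0° → target in arm frame (0.0294, 0.0744)
  A=0.0506, B=-0.4274, C=(l²−L²−A²−y'²−z²)/(2L)=-0.2038
  θ2 = atan2(B,A) + arccos(C/0.4304) = 0.6111
rotate P by −φ3: (0.0497, -0.0627, -0.4274)
  A=0.0303, B=-0.4274, C=(l²−L²−A²−y'²−z²)/(2L)=-0.1876
  θ3 = atan2(B,A) + arccos(C/0.4285) = 0.5239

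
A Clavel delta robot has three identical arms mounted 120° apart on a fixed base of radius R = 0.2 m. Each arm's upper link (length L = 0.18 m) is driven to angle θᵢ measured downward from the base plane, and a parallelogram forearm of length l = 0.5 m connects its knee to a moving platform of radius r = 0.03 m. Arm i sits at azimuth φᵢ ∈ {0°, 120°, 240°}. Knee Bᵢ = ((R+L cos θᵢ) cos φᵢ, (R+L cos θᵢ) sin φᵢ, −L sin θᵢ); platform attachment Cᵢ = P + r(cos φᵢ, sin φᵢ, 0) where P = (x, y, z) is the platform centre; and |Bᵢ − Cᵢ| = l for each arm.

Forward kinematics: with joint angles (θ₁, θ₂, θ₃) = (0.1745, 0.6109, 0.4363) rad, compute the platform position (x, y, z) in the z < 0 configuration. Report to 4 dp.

(0.0579, -0.0267, -0.4381)

O1 = (0.3473·cos0.0°, 0.3473·sin0.0°, -0.0313) = (0.3473, 0.0000, -0.0313)
O2 = (0.3174·cos120.0°, 0.3174·sin120.0°, -0.1032) = (-0.1587, 0.2749, -0.1032)
arm 3 at φ=240.0°: (R−r)+L cos θ3 = 0.3331;  O3 = (-0.1666, -0.2885, -0.0761)
eliminate P² terms by subtracting sphere 1 from 2 and 3
plane₁₂: -1.0120x+0.5498y+-0.1440z = -0.0101
det = 1.1490;  x = 0.0074+-0.1152z,  y = -0.0048+0.0499z
into |P−O₁|² = l²: 1.0158z² + 0.1403z + -0.1335 = 0;  Δ = 0.5620;  z = -0.4381 or 0.3000 → z<0 root = -0.4381
x = 0.0579, y = -0.0267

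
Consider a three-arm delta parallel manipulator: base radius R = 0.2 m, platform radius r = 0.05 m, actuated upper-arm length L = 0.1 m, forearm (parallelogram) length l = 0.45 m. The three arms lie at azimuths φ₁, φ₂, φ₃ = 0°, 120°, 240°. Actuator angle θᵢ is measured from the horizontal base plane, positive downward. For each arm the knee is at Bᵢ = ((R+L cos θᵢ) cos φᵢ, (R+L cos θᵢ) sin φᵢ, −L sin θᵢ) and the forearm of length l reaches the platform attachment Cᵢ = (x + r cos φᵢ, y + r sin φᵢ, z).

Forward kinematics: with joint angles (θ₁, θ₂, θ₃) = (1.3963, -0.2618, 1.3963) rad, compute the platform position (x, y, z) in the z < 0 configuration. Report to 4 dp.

O1 = (0.1674·cos0.0°, 0.1674·sin0.0°, -0.0985) = (0.1674, 0.0000, -0.0985)
O2 = (0.2466·cos120.0°, 0.2466·sin120.0°, 0.0259) = (-0.1233, 0.2136, 0.0259)
arm 3 at φ=240.0°: (R−r)+L cos θ3 = 0.1674;  O3 = (-0.0837, -0.1449, -0.0985)
|O₂|²−|O₁|² = 0.0238;  |O₃|²−|O₁|² = 0.0000
[-0.5813 0.4271 0.2487]·P = 0.0238;  [-0.5021 -0.2899 0.0000]·P = 0.0000
Cramer: x(z) = -0.0180+0.1883z;  y(z) = 0.0312-0.3261z
into |P−O₁|² = l²: 1.1418z² + 0.1068z + -0.1575 = 0;  Δ = 0.7306;  z = -0.4211 or 0.3275 → z<0 root = -0.4211
x = -0.0973, y = 0.1685

(-0.0973, 0.1685, -0.4211)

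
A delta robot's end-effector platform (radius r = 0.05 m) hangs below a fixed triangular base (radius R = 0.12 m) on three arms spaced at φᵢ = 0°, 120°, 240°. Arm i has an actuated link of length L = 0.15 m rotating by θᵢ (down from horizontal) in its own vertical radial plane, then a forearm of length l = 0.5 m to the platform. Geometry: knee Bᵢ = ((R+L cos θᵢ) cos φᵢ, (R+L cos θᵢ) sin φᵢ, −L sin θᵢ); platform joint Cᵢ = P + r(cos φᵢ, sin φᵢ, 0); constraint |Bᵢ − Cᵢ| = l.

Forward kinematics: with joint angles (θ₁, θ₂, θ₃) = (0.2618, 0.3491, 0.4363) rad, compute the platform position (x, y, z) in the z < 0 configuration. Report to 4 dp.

(0.0308, 0.0180, -0.5033)

arm 1 at φ=0.0°: (R−r)+L cos θ1 = 0.2149;  S1 = (0.2149, 0.0000, -0.0388)
arm 2 at φ=120.0°: (R−r)+L cos θ2 = 0.2110;  S2 = (-0.1055, 0.1827, -0.0513)
φ3=240.0°: virtual centre (-0.1030, -0.1784, -0.0634), radius l
|S₂|²−|S₁|² = -0.0006;  |S₃|²−|S₁|² = -0.0013
[-0.6407 0.3654 -0.0250]·P = -0.0006;  [-0.6357 -0.3567 -0.0491]·P = -0.0013
det = 0.4608;  x = 0.0014+-0.0583z,  y = 0.0010+-0.0339z
into |P−S₁|² = l²: 1.0045z² + 0.1025z + -0.2029 = 0;  Δ = 0.8259;  z = -0.5033 or 0.4013 → z<0 root = -0.5033
x = 0.0308, y = 0.0180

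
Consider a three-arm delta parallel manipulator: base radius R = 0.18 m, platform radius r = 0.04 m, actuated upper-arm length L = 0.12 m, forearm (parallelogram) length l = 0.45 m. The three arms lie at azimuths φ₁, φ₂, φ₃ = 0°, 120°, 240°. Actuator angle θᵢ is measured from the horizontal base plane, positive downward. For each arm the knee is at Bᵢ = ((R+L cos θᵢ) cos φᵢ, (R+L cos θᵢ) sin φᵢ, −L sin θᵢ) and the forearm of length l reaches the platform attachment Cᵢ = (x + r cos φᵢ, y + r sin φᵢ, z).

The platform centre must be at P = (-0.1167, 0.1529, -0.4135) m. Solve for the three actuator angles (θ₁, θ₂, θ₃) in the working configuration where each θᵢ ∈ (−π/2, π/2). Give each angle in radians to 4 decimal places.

θ₁ = 1.2214, θ₂ = -0.2620, θ₃ = 1.0468

rotate P by −φ1: (-0.1167, 0.1529, -0.4135)
  e−x'=0.2567;  (l²−L²−(e−x')²−y'²−z²)/2L = -0.3006
  θ1 = atan2(B,A) + arccos(C/0.4867) = 1.2214
arm 2 (φ=120.0°): x'=0.1908, y'=0.0246
  A cos θ + B sin θ = C:  -0.0508·cos θ + -0.4135·sin θ = 0.0581
  θ2 = atan2(B,A) + arccos(C/0.4166) = -0.2620
arm 3 (φ=240.0°): x'=-0.0741, y'=-0.1775
  A cos θ + B sin θ = C:  0.2141·cos θ + -0.4135·sin θ = -0.2509
  θ3 = atan2(B,A) + arccos(C/0.4656) = 1.0468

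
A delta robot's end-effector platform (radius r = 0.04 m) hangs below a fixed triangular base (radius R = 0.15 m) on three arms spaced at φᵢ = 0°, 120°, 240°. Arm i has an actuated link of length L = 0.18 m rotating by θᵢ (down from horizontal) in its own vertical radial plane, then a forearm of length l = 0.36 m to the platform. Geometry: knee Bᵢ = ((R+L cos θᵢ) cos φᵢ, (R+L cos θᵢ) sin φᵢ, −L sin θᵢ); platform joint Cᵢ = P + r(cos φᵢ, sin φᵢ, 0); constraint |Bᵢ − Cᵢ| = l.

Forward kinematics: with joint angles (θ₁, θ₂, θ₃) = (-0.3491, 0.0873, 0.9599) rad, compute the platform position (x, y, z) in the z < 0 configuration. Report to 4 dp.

arm 1 at φ=0.0°: (R−r)+L cos θ1 = 0.2791;  centre 1 = (0.2791, 0.0000, 0.0616)
centre 2 = (0.2893·cos120.0°, 0.2893·sin120.0°, -0.0157) = (-0.1447, 0.2506, -0.0157)
centre 3 = (0.2132·cos240.0°, 0.2132·sin240.0°, -0.1474) = (-0.1066, -0.1847, -0.1474)
subtract pairs → two planes through P
[-0.8476 0.5011 -0.1545]·P = 0.0022;  [-0.7715 -0.3694 -0.4180]·P = -0.0145
det = 0.6997;  x = 0.0092+-0.3810z,  y = 0.0200+-0.3360z
into |P−centre ₁|² = l²: 1.2580z² + 0.0691z + -0.0525 = 0;  Δ = 0.2692;  z = -0.2337 or 0.1787 → z<0 root = -0.2337
x = 0.0982, y = 0.0985

(0.0982, 0.0985, -0.2337)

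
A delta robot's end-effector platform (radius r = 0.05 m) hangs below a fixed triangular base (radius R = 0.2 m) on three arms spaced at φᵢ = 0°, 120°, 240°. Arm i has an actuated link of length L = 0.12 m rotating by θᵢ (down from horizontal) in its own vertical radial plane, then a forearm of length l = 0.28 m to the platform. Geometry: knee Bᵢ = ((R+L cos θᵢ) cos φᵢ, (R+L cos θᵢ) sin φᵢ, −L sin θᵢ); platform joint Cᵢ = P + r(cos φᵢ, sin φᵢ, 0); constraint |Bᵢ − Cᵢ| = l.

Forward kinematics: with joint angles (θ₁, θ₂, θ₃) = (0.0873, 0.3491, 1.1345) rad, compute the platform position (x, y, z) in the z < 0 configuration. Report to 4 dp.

(0.0472, 0.0557, -0.1713)

φ1=0.0°: virtual centre (0.2695, 0.0000, -0.0105), radius l
arm 2 at φ=120.0°: ρ2 = 0.2628;  S2 = (-0.1314, 0.2276, -0.0410)
S3 = (0.2007·cos240.0°, 0.2007·sin240.0°, -0.1088) = (-0.1004, -0.1738, -0.1088)
|S₂|²−|S₁|² = -0.0020;  |S₃|²−|S₁|² = -0.0206
plane₁₂: -0.8018x+0.4551y+-0.0612z = -0.0020
det = 0.6154;  x = 0.0164+-0.1799z,  y = 0.0245+-0.1826z
quadratic in z: (1.0657)z²+(0.1031)z+(-0.0136)=0, √Δ=0.2621 → z ∈ {-0.1713, 0.0746}; z = -0.1713 (taking z<0)
x = 0.0472, y = 0.0557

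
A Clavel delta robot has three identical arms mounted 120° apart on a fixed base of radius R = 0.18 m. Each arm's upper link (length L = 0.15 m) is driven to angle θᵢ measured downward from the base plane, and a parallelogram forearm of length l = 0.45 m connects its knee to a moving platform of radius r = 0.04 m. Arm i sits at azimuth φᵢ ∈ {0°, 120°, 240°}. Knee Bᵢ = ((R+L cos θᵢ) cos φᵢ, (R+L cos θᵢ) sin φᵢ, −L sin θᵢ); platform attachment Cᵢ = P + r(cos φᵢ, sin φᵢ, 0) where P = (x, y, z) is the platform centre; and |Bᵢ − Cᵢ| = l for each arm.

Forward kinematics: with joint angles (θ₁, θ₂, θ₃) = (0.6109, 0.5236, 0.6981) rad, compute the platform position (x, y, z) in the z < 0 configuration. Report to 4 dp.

arm 1 at φ=0.0°: (R−r)+L cos θ1 = 0.2629;  O1 = (0.2629, 0.0000, -0.0860)
O2 = (0.2699·cos120.0°, 0.2699·sin120.0°, -0.0750) = (-0.1350, 0.2337, -0.0750)
φ3=240.0°: virtual centre (-0.1275, -0.2208, -0.0964), radius l
|O₂|²−|O₁|² = 0.0020;  |O₃|²−|O₁|² = -0.0022
[-0.7956 0.4675 0.0221]·P = 0.0020;  [-0.7806 -0.4415 -0.0207]·P = -0.0022
det = 0.7162;  x = 0.0002+0.0001z,  y = 0.0046+-0.0471z
sphere 1 gives Az²+Bz+C=0 with A=1.0022, B=0.1716, C=-0.1261;  B²−4AC=0.5350;  roots -0.4505, 0.2793;  negative root z = -0.4505
x = 0.0002, y = 0.0258

(0.0002, 0.0258, -0.4505)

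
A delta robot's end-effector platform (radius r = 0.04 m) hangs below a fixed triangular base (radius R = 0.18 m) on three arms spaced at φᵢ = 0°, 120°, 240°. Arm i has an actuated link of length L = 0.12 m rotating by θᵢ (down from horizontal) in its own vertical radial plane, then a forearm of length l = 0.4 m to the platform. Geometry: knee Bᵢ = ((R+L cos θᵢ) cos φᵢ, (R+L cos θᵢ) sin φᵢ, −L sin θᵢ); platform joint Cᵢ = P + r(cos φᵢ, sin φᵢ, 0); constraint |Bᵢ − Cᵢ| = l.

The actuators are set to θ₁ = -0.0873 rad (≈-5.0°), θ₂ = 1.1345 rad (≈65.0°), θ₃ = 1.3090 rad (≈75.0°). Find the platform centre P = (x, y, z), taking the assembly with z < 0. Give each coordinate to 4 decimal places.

(0.1644, 0.0226, -0.3774)

φ1=0.0°: virtual centre (0.2595, 0.0000, 0.0105), radius l
O2 = (0.1907·cos120.0°, 0.1907·sin120.0°, -0.1088) = (-0.0954, 0.1652, -0.1088)
arm 3 at φ=240.0°: ρ3 = 0.1711;  O3 = (-0.0855, -0.1481, -0.1159)
|O₂|²−|O₁|² = -0.0193;  |O₃|²−|O₁|² = -0.0248
linear system: -0.7098x+0.3303y = -0.0193−-0.2384z; -0.6901x+-0.2963y = -0.0248−-0.2527z
Cramer: x(z) = 0.0317-0.3517z;  y(z) = 0.0098-0.0339z
sphere 1 gives Az²+Bz+C=0 with A=1.1248, B=0.1387, C=-0.1079;  B²−4AC=0.5046;  roots -0.3774, 0.2541;  negative root z = -0.3774
x = 0.1644, y = 0.0226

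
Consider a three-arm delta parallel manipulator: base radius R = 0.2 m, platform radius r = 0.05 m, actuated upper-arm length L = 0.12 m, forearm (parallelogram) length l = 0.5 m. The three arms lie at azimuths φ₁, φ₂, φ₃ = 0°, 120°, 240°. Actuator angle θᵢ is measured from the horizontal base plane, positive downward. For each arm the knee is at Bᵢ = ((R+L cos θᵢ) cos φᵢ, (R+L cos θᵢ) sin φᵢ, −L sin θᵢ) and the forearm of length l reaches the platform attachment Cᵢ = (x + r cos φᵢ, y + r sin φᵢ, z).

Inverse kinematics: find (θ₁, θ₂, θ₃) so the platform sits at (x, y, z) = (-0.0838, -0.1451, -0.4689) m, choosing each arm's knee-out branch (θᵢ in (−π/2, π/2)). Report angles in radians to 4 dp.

θ₁ = 0.9598, θ₂ = 0.9596, θ₃ = -0.1748

arm 1 (φ=0.0°): x'=-0.0838, y'=-0.1451
  A=0.2338, B=-0.4689, C=(l²−L²−A²−y'²−z²)/(2L)=-0.2499
  γ=atan2(-0.4689,0.2338)=-1.1083;  ψ=arccos(-0.4770)=2.0680;  θ1=γ+ψ≈0.9598
φ2=120.0° → target in arm frame (-0.0838, 0.1451)
  A cos θ + B sin θ = C:  0.2338·cos θ + -0.4689·sin θ = -0.2499
  θ2 = atan2(B,A) + arccos(C/0.5239) = 0.9596
φ3=240.0° → target in arm frame (0.1676, 0.0000)
  e−x'=-0.0176;  (l²−L²−(e−x')²−y'²−z²)/2L = 0.0643
  γ=atan2(-0.4689,-0.0176)=-1.6082;  ψ=arccos(0.1370)=1.4334;  θ3=γ+ψ≈-0.1748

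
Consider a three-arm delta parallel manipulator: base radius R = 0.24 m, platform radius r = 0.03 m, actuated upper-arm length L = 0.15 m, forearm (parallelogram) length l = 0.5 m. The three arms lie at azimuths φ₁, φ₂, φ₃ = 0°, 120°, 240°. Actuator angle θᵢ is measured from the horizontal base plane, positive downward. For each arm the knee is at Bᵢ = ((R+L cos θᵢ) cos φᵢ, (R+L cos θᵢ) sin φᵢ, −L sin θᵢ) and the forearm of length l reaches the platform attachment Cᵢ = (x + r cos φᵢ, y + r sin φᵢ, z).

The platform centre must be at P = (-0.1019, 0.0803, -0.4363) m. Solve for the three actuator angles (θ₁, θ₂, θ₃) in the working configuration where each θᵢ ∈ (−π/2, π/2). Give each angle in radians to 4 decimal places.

arm 1 (φ=0.0°): x'=-0.1019, y'=0.0803
  A cos θ + B sin θ = C:  0.3119·cos θ + -0.4363·sin θ = -0.2220
  γ=atan2(-0.4363,0.3119)=-0.9502;  ψ=arccos(-0.4139)=1.9975;  θ1=γ+ψ≈1.0473
φ2=120.0° → target in arm frame (0.1205, 0.0481)
  A cos θ + B sin θ = C:  0.0895·cos θ + -0.4363·sin θ = 0.0894
  √(A²+B²)=0.4454;  θ2 = -1.3685+1.3687 ≈ 0.0003
φ3=240.0° → target in arm frame (-0.0186, -0.1284)
  A=0.2286, B=-0.4363, C=(l²−L²−A²−y'²−z²)/(2L)=-0.1053
  γ=atan2(-0.4363,0.2286)=-1.0882;  ψ=arccos(-0.2138)=1.7863;  θ3=γ+ψ≈0.6981

θ₁ = 1.0473, θ₂ = 0.0003, θ₃ = 0.6981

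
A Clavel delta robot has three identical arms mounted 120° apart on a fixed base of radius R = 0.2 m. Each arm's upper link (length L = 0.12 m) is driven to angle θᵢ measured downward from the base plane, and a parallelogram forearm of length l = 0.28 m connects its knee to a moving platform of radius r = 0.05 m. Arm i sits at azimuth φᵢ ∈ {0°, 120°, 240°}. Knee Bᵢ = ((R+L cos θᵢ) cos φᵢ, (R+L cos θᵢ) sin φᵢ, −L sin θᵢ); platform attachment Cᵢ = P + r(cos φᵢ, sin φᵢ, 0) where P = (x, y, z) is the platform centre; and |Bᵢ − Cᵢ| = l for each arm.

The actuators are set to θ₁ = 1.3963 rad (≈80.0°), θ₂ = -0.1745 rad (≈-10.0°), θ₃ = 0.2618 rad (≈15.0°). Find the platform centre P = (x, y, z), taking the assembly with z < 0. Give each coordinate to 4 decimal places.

(-0.1058, 0.0181, -0.1574)

φ1=0.0°: virtual centre (0.1708, 0.0000, -0.1182), radius l
arm 2 at φ=120.0°: ρ2 = 0.2682;  centre 2 = (-0.1341, 0.2322, 0.0208)
centre 3 = (0.2659·cos240.0°, 0.2659·sin240.0°, -0.0311) = (-0.1330, -0.2303, -0.0311)
subtract pairs → two planes through P
[-0.6098 0.4645 0.2780]·P = 0.0292;  [-0.6076 -0.4606 0.1742]·P = 0.0285
det = 0.5631;  x = -0.0474+0.3711z,  y = 0.0006+-0.1113z
sphere 1 gives Az²+Bz+C=0 with A=1.1501, B=0.0742, C=-0.0168;  B²−4AC=0.0828;  roots -0.1574, 0.0928;  negative root z = -0.1574
x = -0.1058, y = 0.0181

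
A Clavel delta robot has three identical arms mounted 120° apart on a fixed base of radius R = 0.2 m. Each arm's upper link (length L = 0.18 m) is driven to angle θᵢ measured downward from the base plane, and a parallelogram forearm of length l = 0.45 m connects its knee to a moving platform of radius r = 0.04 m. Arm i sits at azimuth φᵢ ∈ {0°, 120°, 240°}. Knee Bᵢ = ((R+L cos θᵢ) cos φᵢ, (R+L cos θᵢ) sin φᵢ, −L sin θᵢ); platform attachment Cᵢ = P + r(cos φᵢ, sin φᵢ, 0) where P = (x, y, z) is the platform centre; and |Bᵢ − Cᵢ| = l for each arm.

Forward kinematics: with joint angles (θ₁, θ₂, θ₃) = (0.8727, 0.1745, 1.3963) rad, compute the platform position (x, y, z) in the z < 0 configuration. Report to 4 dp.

arm 1 at φ=0.0°: ρ1 = 0.2757;  centre 1 = (0.2757, 0.0000, -0.1379)
φ2=120.0°: virtual centre (-0.1686, 0.2921, -0.0313), radius l
φ3=240.0°: virtual centre (-0.0956, -0.1656, -0.1773), radius l
subtract pairs → two planes through P
[-0.8887 0.5842 0.2133]·P = 0.0197;  [-0.7426 -0.3313 -0.0787]·P = -0.0270
Cramer: x(z) = 0.0127+0.0338z;  y(z) = 0.0531-0.3136z
quadratic in z: (1.0995)z²+(0.2247)z+(-0.1115)=0, √Δ=0.7355 → z ∈ {-0.4366, 0.2323}; z = -0.4366 (taking z<0)
x = -0.0021, y = 0.1900

(-0.0021, 0.1900, -0.4366)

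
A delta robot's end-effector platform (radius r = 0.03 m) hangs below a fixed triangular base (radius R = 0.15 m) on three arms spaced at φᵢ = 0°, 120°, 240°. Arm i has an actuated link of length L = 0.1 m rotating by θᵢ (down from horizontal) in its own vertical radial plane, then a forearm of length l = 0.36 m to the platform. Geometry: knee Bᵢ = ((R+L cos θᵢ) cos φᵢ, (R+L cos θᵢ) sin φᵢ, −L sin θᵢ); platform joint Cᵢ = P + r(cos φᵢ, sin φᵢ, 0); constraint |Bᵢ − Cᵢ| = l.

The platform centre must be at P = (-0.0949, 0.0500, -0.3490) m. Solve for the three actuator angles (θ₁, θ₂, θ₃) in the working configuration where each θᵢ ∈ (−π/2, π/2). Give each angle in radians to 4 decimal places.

θ₁ = 1.2216, θ₂ = 0.1741, θ₃ = 0.6980

φ1=0.0° → target in arm frame (-0.0949, 0.0500)
  A cos θ + B sin θ = C:  0.2149·cos θ + -0.3490·sin θ = -0.2544
  γ=atan2(-0.3490,0.2149)=-1.0189;  ψ=arccos(-0.6207)=2.2405;  θ1=γ+ψ≈1.2216
φ2=120.0° → target in arm frame (0.0908, 0.0572)
  A cos θ + B sin θ = C:  0.0292·cos θ + -0.3490·sin θ = -0.0316
  θ2 = atan2(B,A) + arccos(C/0.3502) = 0.1741
arm 3 (φ=240.0°): x'=0.0041, y'=-0.1072
  e−x'=0.1159;  (l²−L²−(e−x')²−y'²−z²)/2L = -0.1356
  √(A²+B²)=0.3677;  θ3 = -1.2503+1.9483 ≈ 0.6980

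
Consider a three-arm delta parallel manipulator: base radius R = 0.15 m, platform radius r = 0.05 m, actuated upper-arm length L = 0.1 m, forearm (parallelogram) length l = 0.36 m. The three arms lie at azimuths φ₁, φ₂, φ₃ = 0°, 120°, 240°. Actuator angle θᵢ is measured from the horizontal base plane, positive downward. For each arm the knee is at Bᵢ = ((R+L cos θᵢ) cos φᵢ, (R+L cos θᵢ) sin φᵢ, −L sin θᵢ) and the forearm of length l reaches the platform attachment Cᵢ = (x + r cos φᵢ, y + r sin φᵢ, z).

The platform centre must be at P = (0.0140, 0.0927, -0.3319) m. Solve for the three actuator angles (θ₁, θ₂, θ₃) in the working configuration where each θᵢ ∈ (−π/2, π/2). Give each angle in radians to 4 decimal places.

θ₁ = 0.3492, θ₂ = 0.0005, θ₃ = 0.8731

rotate P by −φ1: (0.0140, 0.0927, -0.3319)
  A=0.0860, B=-0.3319, C=(l²−L²−A²−y'²−z²)/(2L)=-0.0327
  γ=atan2(-0.3319,0.0860)=-1.3173;  ψ=arccos(-0.0955)=1.6664;  θ1=γ+ψ≈0.3492
arm 2 (φ=120.0°): x'=0.0733, y'=-0.0585
  A=0.0267, B=-0.3319, C=(l²−L²−A²−y'²−z²)/(2L)=0.0265
  √(A²+B²)=0.3330;  θ2 = -1.4905+1.4910 ≈ 0.0005
φ3=240.0° → target in arm frame (-0.0873, -0.0342)
  A cos θ + B sin θ = C:  0.1873·cos θ + -0.3319·sin θ = -0.1340
  γ=atan2(-0.3319,0.1873)=-1.0571;  ψ=arccos(-0.3517)=1.9301;  θ3=γ+ψ≈0.8731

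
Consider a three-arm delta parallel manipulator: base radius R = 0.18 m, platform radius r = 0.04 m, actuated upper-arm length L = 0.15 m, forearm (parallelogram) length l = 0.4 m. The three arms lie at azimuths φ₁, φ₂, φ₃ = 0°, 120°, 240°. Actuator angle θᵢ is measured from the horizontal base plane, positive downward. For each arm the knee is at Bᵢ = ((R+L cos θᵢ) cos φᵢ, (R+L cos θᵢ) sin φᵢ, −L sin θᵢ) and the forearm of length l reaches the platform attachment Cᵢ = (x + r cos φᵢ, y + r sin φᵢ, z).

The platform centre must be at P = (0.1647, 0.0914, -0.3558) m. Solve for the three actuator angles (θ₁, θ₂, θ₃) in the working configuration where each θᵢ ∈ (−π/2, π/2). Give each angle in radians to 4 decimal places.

arm 1 (φ=0.0°): x'=0.1647, y'=0.0914
  A cos θ + B sin θ = C:  -0.0247·cos θ + -0.3558·sin θ = 0.0065
  γ=atan2(-0.3558,-0.0247)=-1.6401;  ψ=arccos(0.0182)=1.5526;  θ1=γ+ψ≈-0.0875
rotate P by −φ2: (-0.0032, -0.1883, -0.3558)
  e−x'=0.1432;  (l²−L²−(e−x')²−y'²−z²)/2L = -0.1502
  θ2 = atan2(B,A) + arccos(C/0.3835) = 0.7851
arm 3 (φ=240.0°): x'=-0.1615, y'=0.0969
  A cos θ + B sin θ = C:  0.3015·cos θ + -0.3558·sin θ = -0.2980
  √(A²+B²)=0.4664;  θ3 = -0.8678+2.2639 ≈ 1.3961

θ₁ = -0.0875, θ₂ = 0.7851, θ₃ = 1.3961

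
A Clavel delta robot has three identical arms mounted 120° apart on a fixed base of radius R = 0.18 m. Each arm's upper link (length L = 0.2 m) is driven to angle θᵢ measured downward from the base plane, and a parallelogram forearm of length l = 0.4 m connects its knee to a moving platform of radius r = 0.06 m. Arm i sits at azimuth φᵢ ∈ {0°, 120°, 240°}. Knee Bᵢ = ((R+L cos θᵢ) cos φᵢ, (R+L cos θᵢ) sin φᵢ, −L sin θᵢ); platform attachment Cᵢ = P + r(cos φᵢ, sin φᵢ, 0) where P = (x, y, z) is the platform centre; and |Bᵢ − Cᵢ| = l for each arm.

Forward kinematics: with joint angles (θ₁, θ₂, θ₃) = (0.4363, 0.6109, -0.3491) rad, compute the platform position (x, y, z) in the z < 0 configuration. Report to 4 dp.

(-0.0339, -0.1037, -0.2766)

φ1=0.0°: virtual centre (0.3013, 0.0000, -0.0845), radius l
arm 2 at φ=120.0°: ρ2 = 0.2838;  O2 = (-0.1419, 0.2458, -0.1147)
φ3=240.0°: virtual centre (-0.1540, -0.2667, 0.0684), radius l
subtract pairs → two planes through P
[-0.8864 0.4916 -0.0604]·P = -0.0042;  [-0.9105 -0.5334 0.3059]·P = 0.0016
Cramer: x(z) = 0.0016+0.1284z;  y(z) = -0.0057+0.3543z
into |P−O₁|² = l²: 1.1420z² + 0.0881z + -0.0630 = 0;  Δ = 0.2956;  z = -0.2766 or 0.1995 → z<0 root = -0.2766
x = -0.0339, y = -0.1037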